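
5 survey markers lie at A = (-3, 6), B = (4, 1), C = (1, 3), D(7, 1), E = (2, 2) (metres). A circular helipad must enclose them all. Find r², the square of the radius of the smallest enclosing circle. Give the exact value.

The farthest pair is A–D with squared distance 125. The circle on this segment as diameter has centre (2, 3.5) and r² = 125/4 = 31.25.
Check B: distance² to centre = 10.25 ≤ 31.25, so it lies inside.
All remaining points lie in this disk, and no smaller disk contains both endpoints, so this is the minimum enclosing circle.

31.25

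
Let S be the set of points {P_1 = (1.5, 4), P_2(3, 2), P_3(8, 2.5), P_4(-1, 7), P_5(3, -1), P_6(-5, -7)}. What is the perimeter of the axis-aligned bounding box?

54

Width = max x − min x = 8 − (-5) = 13.
Height = max y − min y = 7 − (-7) = 14.
Perimeter = 2(13 + 14) = 54.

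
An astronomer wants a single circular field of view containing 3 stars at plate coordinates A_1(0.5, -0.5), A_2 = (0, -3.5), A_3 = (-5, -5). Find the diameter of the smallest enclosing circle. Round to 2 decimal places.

7.11

Side lengths²: A_1A_2² = 9.25, A_1A_3² = 50.5, A_2A_3² = 27.25.
Since A_1A_3² = 50.5 ≥ 27.25 + 9.25 = 36.5, the angle opposite A_1A_3 is not acute, so the smallest enclosing circle has A_1A_3 as diameter.
Centre = midpoint of A_1A_3 = (-2.25, -2.75), r² = 50.5/4 = 12.625.
Diameter = 2r = 2√(12.625) ≈ 7.11.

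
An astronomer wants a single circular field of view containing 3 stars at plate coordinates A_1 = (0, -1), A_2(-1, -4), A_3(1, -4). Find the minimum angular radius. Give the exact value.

Side lengths²: A_1A_2² = 10, A_1A_3² = 10, A_2A_3² = 4.
Since A_1A_3² = 10 < 10 + 4 = 14, the triangle is acute, so the smallest enclosing circle is the circumcircle.
Circumcentre = (0, -8/3), r² = 25/9.
r = √(25/9) = 5/3.

5/3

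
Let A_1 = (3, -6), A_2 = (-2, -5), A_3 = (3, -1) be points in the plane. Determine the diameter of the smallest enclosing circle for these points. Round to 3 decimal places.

Side lengths²: A_1A_2² = 26, A_1A_3² = 25, A_2A_3² = 41.
Since A_2A_3² = 41 < 26 + 25 = 51, the triangle is acute, so the smallest enclosing circle is the circumcircle.
Circumcentre = (0.9, -3.5), r² = 10.66.
Diameter = 2r = 2√(10.66) ≈ 6.530.

6.530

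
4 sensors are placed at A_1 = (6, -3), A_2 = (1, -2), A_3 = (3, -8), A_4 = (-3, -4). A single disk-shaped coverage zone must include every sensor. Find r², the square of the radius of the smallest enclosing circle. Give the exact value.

The minimum enclosing circle is determined by three boundary points: A_1, A_3, A_4.
Their circumcentre is (32/21, -26/7) with r² = 9061/441.
The farthest remaining point A_2 is at distance² 1417/441 ≤ 9061/441.

9061/441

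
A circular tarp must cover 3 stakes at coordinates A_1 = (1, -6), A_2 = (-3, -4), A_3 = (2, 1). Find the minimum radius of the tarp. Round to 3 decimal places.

3.727

Side lengths²: A_1A_2² = 20, A_1A_3² = 50, A_2A_3² = 50.
Since A_2A_3² = 50 < 50 + 20 = 70, the triangle is acute, so the smallest enclosing circle is the circumcircle.
Circumcentre = (1/3, -7/3), r² = 125/9.
r = √(125/9) ≈ 3.727.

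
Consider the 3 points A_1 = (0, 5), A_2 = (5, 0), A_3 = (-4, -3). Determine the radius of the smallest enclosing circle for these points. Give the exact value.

Side lengths²: A_1A_2² = 50, A_1A_3² = 80, A_2A_3² = 90.
Since A_2A_3² = 90 < 80 + 50 = 130, the triangle is acute, so the smallest enclosing circle is the circumcircle.
Circumcentre = (0, 0), r² = 25.
r = √25 = 5.

5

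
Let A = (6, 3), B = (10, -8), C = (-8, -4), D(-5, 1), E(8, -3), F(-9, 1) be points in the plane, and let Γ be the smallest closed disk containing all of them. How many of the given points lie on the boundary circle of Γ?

2

The farthest pair is B–F with squared distance 442. The circle on this segment as diameter has centre (0.5, -3.5) and r² = 442/4 = 110.5.
Check A: distance² to centre = 72.5 ≤ 110.5, so it lies inside.
All remaining points lie in this disk, and no smaller disk contains both endpoints, so this is the minimum enclosing circle.
The points at distance exactly r from the centre are B, F — 2 points.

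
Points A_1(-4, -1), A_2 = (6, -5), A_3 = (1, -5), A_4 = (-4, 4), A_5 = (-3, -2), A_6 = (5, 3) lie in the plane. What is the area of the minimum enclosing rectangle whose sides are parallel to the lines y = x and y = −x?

In coordinates u = x + y, v = x − y the rectangle is axis-aligned; the map (x,y)→(u,v) scales areas by 2.
u-values: -5, 1, -4, 0, -5, 8; range = 8 − (-5) = 13.
v-values: -3, 11, 6, -8, -1, 2; range = 11 − (-8) = 19.
Area = (13 × 19) / 2 = 123.5.

123.5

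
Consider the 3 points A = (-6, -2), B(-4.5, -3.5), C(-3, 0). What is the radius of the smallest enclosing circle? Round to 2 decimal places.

Side lengths²: AB² = 4.5, AC² = 13, BC² = 14.5.
Since BC² = 14.5 < 13 + 4.5 = 17.5, the triangle is acute, so the smallest enclosing circle is the circumcircle.
Circumcentre = (-4.1, -1.6), r² = 3.77.
r = √(3.77) ≈ 1.94.

1.94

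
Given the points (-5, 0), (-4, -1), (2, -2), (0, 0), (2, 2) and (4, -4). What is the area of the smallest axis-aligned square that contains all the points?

The bounding box has width 9 and height 6.
An axis-aligned square enclosing the set must have side ≥ max(width, height).
So the minimum side is max(9, 6) = 9.
Area = 9² = 81.

81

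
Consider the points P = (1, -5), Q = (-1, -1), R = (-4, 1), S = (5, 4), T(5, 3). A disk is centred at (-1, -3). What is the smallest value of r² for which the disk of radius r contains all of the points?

The required radius is the distance from (-1, -3) to the farthest point.
Squared distances: 8, 4, 25, 85, 72.
Maximum is 85, attained at S.

85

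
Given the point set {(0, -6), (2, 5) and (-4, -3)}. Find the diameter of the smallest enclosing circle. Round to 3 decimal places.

11.180

Call the three points A, B, C in the order given.
Side lengths²: AB² = 125, AC² = 25, BC² = 100.
Since AB² = 125 ≥ 100 + 25 = 125, the angle opposite AB is not acute, so the smallest enclosing circle has AB as diameter.
Centre = midpoint of AB = (1, -0.5), r² = 125/4 = 31.25.
Diameter = 2r = 2√(31.25) ≈ 11.180.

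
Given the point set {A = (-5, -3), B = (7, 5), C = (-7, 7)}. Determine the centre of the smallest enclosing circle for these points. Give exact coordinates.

Side lengths²: AB² = 208, AC² = 104, BC² = 200.
Since AB² = 208 < 200 + 104 = 304, the triangle is acute, so the smallest enclosing circle is the circumcircle.
Circumcentre = (-7/17, 53/17), r² = 16900/289.
Centre = (-7/17, 53/17).

(-7/17, 53/17)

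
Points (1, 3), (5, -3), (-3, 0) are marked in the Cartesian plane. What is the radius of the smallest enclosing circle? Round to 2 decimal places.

Call the three points A, B, C in the order given.
Side lengths²: AB² = 52, AC² = 25, BC² = 73.
Since BC² = 73 < 52 + 25 = 77, the triangle is acute, so the smallest enclosing circle is the circumcircle.
Circumcentre = (13/12, -23/18), r² = 23725/1296.
r = √(23725/1296) ≈ 4.28.

4.28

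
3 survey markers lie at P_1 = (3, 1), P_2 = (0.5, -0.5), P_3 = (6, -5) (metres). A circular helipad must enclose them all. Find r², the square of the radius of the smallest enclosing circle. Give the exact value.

8585/676

Side lengths²: P_1P_2² = 8.5, P_1P_3² = 45, P_2P_3² = 50.5.
Since P_2P_3² = 50.5 < 45 + 8.5 = 53.5, the triangle is acute, so the smallest enclosing circle is the circumcircle.
Circumcentre = (89/26, -33/13), r² = 8585/676.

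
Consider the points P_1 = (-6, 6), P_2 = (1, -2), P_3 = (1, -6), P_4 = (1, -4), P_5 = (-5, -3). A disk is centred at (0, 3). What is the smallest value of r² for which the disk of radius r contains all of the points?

82

The required radius is the distance from (0, 3) to the farthest point.
Squared distances: 45, 26, 82, 50, 61.
Maximum is 82, attained at P_3.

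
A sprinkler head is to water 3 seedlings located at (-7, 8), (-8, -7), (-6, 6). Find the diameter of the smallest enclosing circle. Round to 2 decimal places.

15.03

Call the three points A, B, C in the order given.
Side lengths²: AB² = 226, AC² = 5, BC² = 173.
Since AB² = 226 ≥ 173 + 5 = 178, the angle opposite AB is not acute, so the smallest enclosing circle has AB as diameter.
Centre = midpoint of AB = (-7.5, 0.5), r² = 226/4 = 56.5.
Diameter = 2r = 2√(56.5) ≈ 15.03.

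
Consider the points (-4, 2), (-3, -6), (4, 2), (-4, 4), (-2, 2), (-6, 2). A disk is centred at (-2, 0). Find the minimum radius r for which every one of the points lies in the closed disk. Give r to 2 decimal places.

The required radius is the distance from (-2, 0) to the farthest point.
Squared distances: 8, 37, 40, 20, 4, 20.
Maximum is 40, attained at (4, 2).
r = √40 ≈ 6.32.

6.32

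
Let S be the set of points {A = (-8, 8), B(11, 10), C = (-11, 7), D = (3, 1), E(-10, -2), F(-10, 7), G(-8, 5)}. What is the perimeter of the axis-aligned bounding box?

68

Width = max x − min x = 11 − (-11) = 22.
Height = max y − min y = 10 − (-2) = 12.
Perimeter = 2(22 + 12) = 68.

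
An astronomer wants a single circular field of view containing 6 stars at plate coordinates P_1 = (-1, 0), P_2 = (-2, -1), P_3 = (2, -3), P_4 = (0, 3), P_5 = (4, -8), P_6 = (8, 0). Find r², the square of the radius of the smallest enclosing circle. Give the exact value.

50005/1444

The minimum enclosing circle of a finite set is fixed by two of the points (as a diameter) or three (as a circumcircle).
The minimum enclosing circle is determined by three boundary points: P_4, P_5, P_6.
Their circumcentre is (49/19, -87/38) with r² = 50005/1444.
The farthest remaining point P_2 is at distance² 32677/1444 ≤ 50005/1444.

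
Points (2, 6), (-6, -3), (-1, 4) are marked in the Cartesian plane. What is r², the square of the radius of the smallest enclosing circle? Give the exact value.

Call the three points A, B, C in the order given.
Side lengths²: AB² = 145, AC² = 13, BC² = 74.
Since AB² = 145 ≥ 74 + 13 = 87, the angle opposite AB is not acute, so the smallest enclosing circle has AB as diameter.
Centre = midpoint of AB = (-2, 1.5), r² = 145/4 = 36.25.

36.25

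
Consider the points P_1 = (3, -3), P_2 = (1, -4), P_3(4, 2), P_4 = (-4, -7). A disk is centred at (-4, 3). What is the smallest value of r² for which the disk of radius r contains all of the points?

The required radius is the distance from (-4, 3) to the farthest point.
Squared distances: 85, 74, 65, 100.
Maximum is 100, attained at P_4.

100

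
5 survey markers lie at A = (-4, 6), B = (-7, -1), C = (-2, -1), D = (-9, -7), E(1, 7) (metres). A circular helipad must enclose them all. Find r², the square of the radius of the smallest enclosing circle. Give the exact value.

The farthest pair is D–E with squared distance 296. The circle on this segment as diameter has centre (-4, 0) and r² = 296/4 = 74.
Check A: distance² to centre = 36 ≤ 74, so it lies inside.
All remaining points lie in this disk, and no smaller disk contains both endpoints, so this is the minimum enclosing circle.

74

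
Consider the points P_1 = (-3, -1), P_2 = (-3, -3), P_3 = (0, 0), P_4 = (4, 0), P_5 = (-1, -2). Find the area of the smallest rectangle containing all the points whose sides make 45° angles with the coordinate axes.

In coordinates u = x + y, v = x − y the rectangle is axis-aligned; the map (x,y)→(u,v) scales areas by 2.
u-values: -4, -6, 0, 4, -3; range = 4 − (-6) = 10.
v-values: -2, 0, 0, 4, 1; range = 4 − (-2) = 6.
Area = (10 × 6) / 2 = 30.

30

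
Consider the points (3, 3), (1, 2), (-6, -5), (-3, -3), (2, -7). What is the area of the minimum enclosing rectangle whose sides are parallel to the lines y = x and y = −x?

85

In coordinates u = x + y, v = x − y the rectangle is axis-aligned; the map (x,y)→(u,v) scales areas by 2.
u-values: 6, 3, -11, -6, -5; range = 6 − (-11) = 17.
v-values: 0, -1, -1, 0, 9; range = 9 − (-1) = 10.
Area = (17 × 10) / 2 = 85.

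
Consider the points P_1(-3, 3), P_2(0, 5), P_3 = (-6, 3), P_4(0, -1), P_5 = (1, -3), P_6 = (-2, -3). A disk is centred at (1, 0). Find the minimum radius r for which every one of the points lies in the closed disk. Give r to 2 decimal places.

The required radius is the distance from (1, 0) to the farthest point.
Squared distances: 25, 26, 58, 2, 9, 18.
Maximum is 58, attained at P_3.
r = √58 ≈ 7.62.

7.62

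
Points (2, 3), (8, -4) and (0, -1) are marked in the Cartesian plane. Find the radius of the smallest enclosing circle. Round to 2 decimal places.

4.64

Call the three points A, B, C in the order given.
Side lengths²: AB² = 85, AC² = 20, BC² = 73.
Since AB² = 85 < 73 + 20 = 93, the triangle is acute, so the smallest enclosing circle is the circumcircle.
Circumcentre = (88/19, -31/38), r² = 31025/1444.
r = √(31025/1444) ≈ 4.64.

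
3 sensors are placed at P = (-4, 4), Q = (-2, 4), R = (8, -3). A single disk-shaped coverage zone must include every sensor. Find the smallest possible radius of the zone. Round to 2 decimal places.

6.95

Side lengths²: PQ² = 4, PR² = 193, QR² = 149.
Since PR² = 193 ≥ 149 + 4 = 153, the angle opposite PR is not acute, so the smallest enclosing circle has PR as diameter.
Centre = midpoint of PR = (2, 0.5), r² = 193/4 = 48.25.
r = √(48.25) ≈ 6.95.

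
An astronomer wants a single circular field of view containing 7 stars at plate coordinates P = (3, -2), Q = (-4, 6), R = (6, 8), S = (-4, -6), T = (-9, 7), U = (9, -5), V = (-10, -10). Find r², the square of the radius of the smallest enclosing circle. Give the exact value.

145

The minimum enclosing circle of a finite set is fixed by two of the points (as a diameter) or three (as a circumcircle).
The farthest pair is R–V with squared distance 580. The circle on this segment as diameter has centre (-2, -1) and r² = 580/4 = 145.
Check P: distance² to centre = 26 ≤ 145, so it lies inside.
All remaining points lie in this disk, and no smaller disk contains both endpoints, so this is the minimum enclosing circle.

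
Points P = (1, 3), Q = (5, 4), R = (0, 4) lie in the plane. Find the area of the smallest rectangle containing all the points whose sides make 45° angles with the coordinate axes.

In coordinates u = x + y, v = x − y the rectangle is axis-aligned; the map (x,y)→(u,v) scales areas by 2.
u-values: 4, 9, 4; range = 9 − 4 = 5.
v-values: -2, 1, -4; range = 1 − (-4) = 5.
Area = (5 × 5) / 2 = 12.5.

12.5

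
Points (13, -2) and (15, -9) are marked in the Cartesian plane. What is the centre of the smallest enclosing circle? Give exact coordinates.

The smallest circle enclosing two points has them as diameter endpoints.
Centre = midpoint = (14, -5.5); r² = |(13, -2)−(15, -9)|²/4 = 53/4 = 13.25.
Centre = (14, -5.5).

(14, -5.5)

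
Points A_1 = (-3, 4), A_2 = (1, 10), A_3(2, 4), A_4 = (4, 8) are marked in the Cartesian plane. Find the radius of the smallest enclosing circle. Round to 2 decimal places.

A smallest enclosing disk is always determined by at most three of the input points on its boundary.
The farthest pair is A_1–A_4 with squared distance 65. The circle on this segment as diameter has centre (0.5, 6) and r² = 65/4 = 16.25.
Check A_2: distance² to centre = 16.25 ≤ 16.25, so it lies inside.
All remaining points lie in this disk, and no smaller disk contains both endpoints, so this is the minimum enclosing circle.
r = √(16.25) ≈ 4.03.

4.03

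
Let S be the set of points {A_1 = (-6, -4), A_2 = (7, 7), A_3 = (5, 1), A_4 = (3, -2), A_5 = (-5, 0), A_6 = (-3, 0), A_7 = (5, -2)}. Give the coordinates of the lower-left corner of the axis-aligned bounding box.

x-range [-6, 7], y-range [-4, 7].
The lower-left corner is (-6, -4).

(-6, -4)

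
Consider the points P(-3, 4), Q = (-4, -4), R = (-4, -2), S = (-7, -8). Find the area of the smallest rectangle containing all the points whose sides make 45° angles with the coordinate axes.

In coordinates u = x + y, v = x − y the rectangle is axis-aligned; the map (x,y)→(u,v) scales areas by 2.
u-values: 1, -8, -6, -15; range = 1 − (-15) = 16.
v-values: -7, 0, -2, 1; range = 1 − (-7) = 8.
Area = (16 × 8) / 2 = 64.

64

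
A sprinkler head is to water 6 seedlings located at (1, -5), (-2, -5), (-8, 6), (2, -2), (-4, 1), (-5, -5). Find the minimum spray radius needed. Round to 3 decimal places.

7.106

The minimum enclosing circle of a finite set is fixed by two of the points (as a diameter) or three (as a circumcircle).
The farthest pair is (1, -5)–(-8, 6) with squared distance 202. The circle on this segment as diameter has centre (-3.5, 0.5) and r² = 202/4 = 50.5.
Check (-2, -5): distance² to centre = 32.5 ≤ 50.5, so it lies inside.
All remaining points lie in this disk, and no smaller disk contains both endpoints, so this is the minimum enclosing circle.
r = √(50.5) ≈ 7.106.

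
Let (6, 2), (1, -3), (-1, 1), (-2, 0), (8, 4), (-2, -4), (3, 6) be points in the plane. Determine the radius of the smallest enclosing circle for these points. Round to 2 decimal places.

A smallest enclosing disk is always determined by at most three of the input points on its boundary.
The farthest pair is (8, 4)–(-2, -4) with squared distance 164. The circle on this segment as diameter has centre (3, 0) and r² = 164/4 = 41.
Check (6, 2): distance² to centre = 13 ≤ 41, so it lies inside.
All remaining points lie in this disk, and no smaller disk contains both endpoints, so this is the minimum enclosing circle.
r = √41 ≈ 6.40.

6.40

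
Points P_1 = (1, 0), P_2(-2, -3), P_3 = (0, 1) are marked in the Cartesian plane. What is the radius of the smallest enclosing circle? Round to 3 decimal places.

Side lengths²: P_1P_2² = 18, P_1P_3² = 2, P_2P_3² = 20.
Since P_2P_3² = 20 ≥ 18 + 2 = 20, the angle opposite P_2P_3 is not acute, so the smallest enclosing circle has P_2P_3 as diameter.
Centre = midpoint of P_2P_3 = (-1, -1), r² = 20/4 = 5.
r = √5 ≈ 2.236.

2.236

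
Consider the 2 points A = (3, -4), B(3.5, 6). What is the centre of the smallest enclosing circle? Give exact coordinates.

The smallest circle enclosing two points has them as diameter endpoints.
Centre = midpoint = (3.25, 1); r² = |AB|²/4 = 100.25/4 = 25.0625.
Centre = (3.25, 1).

(3.25, 1)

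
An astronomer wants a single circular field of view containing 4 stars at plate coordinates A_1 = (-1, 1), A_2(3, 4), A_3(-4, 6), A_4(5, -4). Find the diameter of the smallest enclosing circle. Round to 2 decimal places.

13.45

The minimum enclosing circle of a finite set is fixed by two of the points (as a diameter) or three (as a circumcircle).
The farthest pair is A_3–A_4 with squared distance 181. The circle on this segment as diameter has centre (0.5, 1) and r² = 181/4 = 45.25.
Check A_1: distance² to centre = 2.25 ≤ 45.25, so it lies inside.
All remaining points lie in this disk, and no smaller disk contains both endpoints, so this is the minimum enclosing circle.
Diameter = 2r = 2√(45.25) ≈ 13.45.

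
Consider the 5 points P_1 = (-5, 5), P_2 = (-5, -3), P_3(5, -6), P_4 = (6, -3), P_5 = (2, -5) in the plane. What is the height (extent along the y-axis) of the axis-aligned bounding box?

max y = 5, min y = -6, so height = 11.

11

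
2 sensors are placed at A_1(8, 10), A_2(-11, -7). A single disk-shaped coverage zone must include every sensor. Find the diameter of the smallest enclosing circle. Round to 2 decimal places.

25.50

The smallest circle enclosing two points has them as diameter endpoints.
Centre = midpoint = (-1.5, 1.5); r² = |A_1A_2|²/4 = 650/4 = 162.5.
Diameter = 2r = 2√(162.5) ≈ 25.50.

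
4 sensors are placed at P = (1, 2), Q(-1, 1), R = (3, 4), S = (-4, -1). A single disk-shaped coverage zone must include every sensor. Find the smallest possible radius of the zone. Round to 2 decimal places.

4.30

By Welzl's lemma the MEC is supported by two points (diametrically opposite) or three points (on a circumcircle).
The farthest pair is R–S with squared distance 74. The circle on this segment as diameter has centre (-0.5, 1.5) and r² = 74/4 = 18.5.
Check P: distance² to centre = 2.5 ≤ 18.5, so it lies inside.
All remaining points lie in this disk, and no smaller disk contains both endpoints, so this is the minimum enclosing circle.
r = √(18.5) ≈ 4.30.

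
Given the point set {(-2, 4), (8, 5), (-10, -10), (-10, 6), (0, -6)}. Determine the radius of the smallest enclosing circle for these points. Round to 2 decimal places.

By Welzl's lemma the MEC is supported by two points (diametrically opposite) or three points (on a circumcircle).
The minimum enclosing circle is determined by three boundary points: (8, 5), (-10, -10), (-10, 6).
Their circumcentre is (-17/12, -2) with r² = 19825/144.
The farthest remaining point (-2, 4) is at distance² 5233/144 ≤ 19825/144.
r = √(19825/144) ≈ 11.73.

11.73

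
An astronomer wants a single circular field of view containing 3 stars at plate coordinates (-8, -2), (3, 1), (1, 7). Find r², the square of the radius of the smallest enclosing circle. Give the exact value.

Call the three points A, B, C in the order given.
Side lengths²: AB² = 130, AC² = 162, BC² = 40.
Since AC² = 162 < 130 + 40 = 170, the triangle is acute, so the smallest enclosing circle is the circumcircle.
Circumcentre = (-3.25, 2.25), r² = 40.625.

40.625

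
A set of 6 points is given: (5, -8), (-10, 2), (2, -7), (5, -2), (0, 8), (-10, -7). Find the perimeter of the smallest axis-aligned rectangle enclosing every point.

62

Width = max x − min x = 5 − (-10) = 15.
Height = max y − min y = 8 − (-8) = 16.
Perimeter = 2(15 + 16) = 62.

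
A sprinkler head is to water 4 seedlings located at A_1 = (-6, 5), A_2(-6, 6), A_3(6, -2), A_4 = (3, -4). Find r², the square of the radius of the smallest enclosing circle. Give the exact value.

A smallest enclosing disk is always determined by at most three of the input points on its boundary.
The farthest pair is A_2–A_3 with squared distance 208. The circle on this segment as diameter has centre (0, 2) and r² = 208/4 = 52.
Check A_1: distance² to centre = 45 ≤ 52, so it lies inside.
All remaining points lie in this disk, and no smaller disk contains both endpoints, so this is the minimum enclosing circle.

52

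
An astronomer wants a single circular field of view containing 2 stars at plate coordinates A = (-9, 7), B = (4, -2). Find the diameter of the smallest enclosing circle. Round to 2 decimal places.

The smallest circle enclosing two points has them as diameter endpoints.
Centre = midpoint = (-2.5, 2.5); r² = |AB|²/4 = 250/4 = 62.5.
Diameter = 2r = 2√(62.5) ≈ 15.81.

15.81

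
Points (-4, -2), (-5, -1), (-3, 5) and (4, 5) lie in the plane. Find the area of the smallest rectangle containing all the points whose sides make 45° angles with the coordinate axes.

52.5

In coordinates u = x + y, v = x − y the rectangle is axis-aligned; the map (x,y)→(u,v) scales areas by 2.
u-values: -6, -6, 2, 9; range = 9 − (-6) = 15.
v-values: -2, -4, -8, -1; range = -1 − (-8) = 7.
Area = (15 × 7) / 2 = 52.5.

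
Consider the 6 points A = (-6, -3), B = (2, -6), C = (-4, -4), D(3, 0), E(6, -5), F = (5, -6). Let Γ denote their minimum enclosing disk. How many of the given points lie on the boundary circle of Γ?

The farthest pair is A–E with squared distance 148. The circle on this segment as diameter has centre (0, -4) and r² = 148/4 = 37.
Check B: distance² to centre = 8 ≤ 37, so it lies inside.
All remaining points lie in this disk, and no smaller disk contains both endpoints, so this is the minimum enclosing circle.
The points at distance exactly r from the centre are A, E — 2 points.

2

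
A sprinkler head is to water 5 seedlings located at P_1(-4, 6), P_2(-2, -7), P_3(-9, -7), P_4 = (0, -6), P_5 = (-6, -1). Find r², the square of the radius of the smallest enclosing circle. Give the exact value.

19885/392

The minimum enclosing circle is determined by three boundary points: P_1, P_3, P_4.
Their circumcentre is (-143/28, -29/28) with r² = 19885/392.
The farthest remaining point P_2 is at distance² 17729/392 ≤ 19885/392.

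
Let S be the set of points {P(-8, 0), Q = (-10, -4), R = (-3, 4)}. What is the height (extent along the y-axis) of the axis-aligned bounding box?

max y = 4, min y = -4, so height = 8.

8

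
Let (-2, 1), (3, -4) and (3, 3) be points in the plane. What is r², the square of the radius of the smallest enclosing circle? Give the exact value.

Call the three points A, B, C in the order given.
Side lengths²: AB² = 50, AC² = 29, BC² = 49.
Since AB² = 50 < 49 + 29 = 78, the triangle is acute, so the smallest enclosing circle is the circumcircle.
Circumcentre = (1.5, -0.5), r² = 14.5.

14.5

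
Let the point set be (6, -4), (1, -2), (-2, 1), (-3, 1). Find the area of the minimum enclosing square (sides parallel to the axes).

81

The bounding box has width 9 and height 5.
An axis-aligned square enclosing the set must have side ≥ max(width, height).
So the minimum side is max(9, 5) = 9.
Area = 9² = 81.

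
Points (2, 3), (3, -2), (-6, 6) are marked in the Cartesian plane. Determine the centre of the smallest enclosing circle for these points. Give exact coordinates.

Call the three points A, B, C in the order given.
Side lengths²: AB² = 26, AC² = 73, BC² = 145.
Since BC² = 145 ≥ 73 + 26 = 99, the angle opposite BC is not acute, so the smallest enclosing circle has BC as diameter.
Centre = midpoint of BC = (-1.5, 2), r² = 145/4 = 36.25.
Centre = (-1.5, 2).

(-1.5, 2)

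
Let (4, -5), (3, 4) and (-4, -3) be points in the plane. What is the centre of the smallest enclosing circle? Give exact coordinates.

Call the three points A, B, C in the order given.
Side lengths²: AB² = 82, AC² = 68, BC² = 98.
Since BC² = 98 < 82 + 68 = 150, the triangle is acute, so the smallest enclosing circle is the circumcircle.
Circumcentre = (0.8, -0.8), r² = 27.88.
Centre = (0.8, -0.8).

(0.8, -0.8)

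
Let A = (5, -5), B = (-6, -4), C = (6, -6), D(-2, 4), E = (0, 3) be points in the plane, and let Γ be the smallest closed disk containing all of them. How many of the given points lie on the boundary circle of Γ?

3

By Welzl's lemma the MEC is supported by two points (diametrically opposite) or three points (on a circumcircle).
The minimum enclosing circle is determined by three boundary points: B, C, D.
Their circumcentre is (6/13, -29/13) with r² = 7585/169.
The farthest remaining point A is at distance² 4777/169 ≤ 7585/169.
The points at distance exactly r from the centre are B, C, D — 3 points.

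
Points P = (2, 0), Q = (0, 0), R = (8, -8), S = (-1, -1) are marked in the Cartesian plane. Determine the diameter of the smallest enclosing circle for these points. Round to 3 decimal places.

11.402

By Welzl's lemma the MEC is supported by two points (diametrically opposite) or three points (on a circumcircle).
The farthest pair is R–S with squared distance 130. The circle on this segment as diameter has centre (3.5, -4.5) and r² = 130/4 = 32.5.
Check P: distance² to centre = 22.5 ≤ 32.5, so it lies inside.
All remaining points lie in this disk, and no smaller disk contains both endpoints, so this is the minimum enclosing circle.
Diameter = 2r = 2√(32.5) ≈ 11.402.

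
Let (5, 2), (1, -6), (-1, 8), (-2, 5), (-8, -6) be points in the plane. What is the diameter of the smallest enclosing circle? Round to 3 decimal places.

The minimum enclosing circle is determined by three boundary points: (5, 2), (-1, 8), (-8, -6).
Their circumcentre is (-17/6, 1/6) with r² = 1165/18.
The farthest remaining point (1, -6) is at distance² 949/18 ≤ 1165/18.
Diameter = 2r = 2√(1165/18) ≈ 16.090.

16.090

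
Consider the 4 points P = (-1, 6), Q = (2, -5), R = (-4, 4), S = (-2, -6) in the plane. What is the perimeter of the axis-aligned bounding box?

36

Width = max x − min x = 2 − (-4) = 6.
Height = max y − min y = 6 − (-6) = 12.
Perimeter = 2(6 + 12) = 36.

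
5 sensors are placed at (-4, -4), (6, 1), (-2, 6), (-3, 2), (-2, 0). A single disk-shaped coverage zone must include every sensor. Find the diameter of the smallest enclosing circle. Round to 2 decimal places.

By Welzl's lemma the MEC is supported by two points (diametrically opposite) or three points (on a circumcircle).
The minimum enclosing circle is determined by three boundary points: (-4, -4), (6, 1), (-2, 6).
Their circumcentre is (1/18, 7/18) with r² = 5785/162.
The farthest remaining point (-3, 2) is at distance² 1933/162 ≤ 5785/162.
Diameter = 2r = 2√(5785/162) ≈ 11.95.

11.95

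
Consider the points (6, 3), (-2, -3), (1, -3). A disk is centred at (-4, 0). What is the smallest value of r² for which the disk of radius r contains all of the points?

109

The required radius is the distance from (-4, 0) to the farthest point.
Squared distances: 109, 13, 34.
Maximum is 109, attained at (6, 3).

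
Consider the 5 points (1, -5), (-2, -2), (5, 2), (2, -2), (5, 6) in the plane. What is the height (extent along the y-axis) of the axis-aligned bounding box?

11

max y = 6, min y = -5, so height = 11.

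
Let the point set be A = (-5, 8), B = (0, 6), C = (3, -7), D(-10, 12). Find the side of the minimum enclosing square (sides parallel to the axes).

The bounding box has width 13 and height 19.
An axis-aligned square enclosing the set must have side ≥ max(width, height).
So the minimum side is max(13, 19) = 19.

19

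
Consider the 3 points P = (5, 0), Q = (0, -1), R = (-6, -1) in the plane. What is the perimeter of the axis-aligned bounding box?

24

Width = max x − min x = 5 − (-6) = 11.
Height = max y − min y = 0 − (-1) = 1.
Perimeter = 2(11 + 1) = 24.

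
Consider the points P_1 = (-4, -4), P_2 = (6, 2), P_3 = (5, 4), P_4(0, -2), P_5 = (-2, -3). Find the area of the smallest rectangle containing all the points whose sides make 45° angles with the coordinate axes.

In coordinates u = x + y, v = x − y the rectangle is axis-aligned; the map (x,y)→(u,v) scales areas by 2.
u-values: -8, 8, 9, -2, -5; range = 9 − (-8) = 17.
v-values: 0, 4, 1, 2, 1; range = 4 − 0 = 4.
Area = (17 × 4) / 2 = 34.

34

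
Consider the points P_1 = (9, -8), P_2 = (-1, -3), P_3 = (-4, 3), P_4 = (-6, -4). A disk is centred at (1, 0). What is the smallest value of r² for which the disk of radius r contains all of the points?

The required radius is the distance from (1, 0) to the farthest point.
Squared distances: 128, 13, 34, 65.
Maximum is 128, attained at P_1.

128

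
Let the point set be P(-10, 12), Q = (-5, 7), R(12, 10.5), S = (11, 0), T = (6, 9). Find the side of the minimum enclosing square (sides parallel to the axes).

22

The bounding box has width 22 and height 12.
An axis-aligned square enclosing the set must have side ≥ max(width, height).
So the minimum side is max(22, 12) = 22.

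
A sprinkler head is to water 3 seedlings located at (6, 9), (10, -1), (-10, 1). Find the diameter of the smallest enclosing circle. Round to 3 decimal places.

20.169

Call the three points A, B, C in the order given.
Side lengths²: AB² = 116, AC² = 320, BC² = 404.
Since BC² = 404 < 320 + 116 = 436, the triangle is acute, so the smallest enclosing circle is the circumcircle.
Circumcentre = (1/12, 5/6), r² = 14645/144.
Diameter = 2r = 2√(14645/144) ≈ 20.169.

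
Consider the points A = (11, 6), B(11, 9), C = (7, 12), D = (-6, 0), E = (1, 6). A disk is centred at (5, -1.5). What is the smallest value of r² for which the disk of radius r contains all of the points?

186.25

The required radius is the distance from (5, -1.5) to the farthest point.
Squared distances: 92.25, 146.25, 186.25, 123.25, 72.25.
Maximum is 186.25, attained at C.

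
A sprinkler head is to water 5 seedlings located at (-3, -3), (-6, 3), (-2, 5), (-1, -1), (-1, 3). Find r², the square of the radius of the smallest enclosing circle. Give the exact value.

16.25

The minimum enclosing circle of a finite set is fixed by two of the points (as a diameter) or three (as a circumcircle).
The farthest pair is (-3, -3)–(-2, 5) with squared distance 65. The circle on this segment as diameter has centre (-2.5, 1) and r² = 65/4 = 16.25.
Check (-6, 3): distance² to centre = 16.25 ≤ 16.25, so it lies inside.
All remaining points lie in this disk, and no smaller disk contains both endpoints, so this is the minimum enclosing circle.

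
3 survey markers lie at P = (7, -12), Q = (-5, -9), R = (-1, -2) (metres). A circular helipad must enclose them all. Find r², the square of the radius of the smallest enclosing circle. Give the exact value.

Side lengths²: PQ² = 153, PR² = 164, QR² = 65.
Since PR² = 164 < 153 + 65 = 218, the triangle is acute, so the smallest enclosing circle is the circumcircle.
Circumcentre = (1.59375, -8.125), r² = 44.2431640625.

44.2431640625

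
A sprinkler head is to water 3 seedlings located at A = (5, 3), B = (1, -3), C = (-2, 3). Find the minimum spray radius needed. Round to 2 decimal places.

4.03

Side lengths²: AB² = 52, AC² = 49, BC² = 45.
Since AB² = 52 < 49 + 45 = 94, the triangle is acute, so the smallest enclosing circle is the circumcircle.
Circumcentre = (1.5, 1), r² = 16.25.
r = √(16.25) ≈ 4.03.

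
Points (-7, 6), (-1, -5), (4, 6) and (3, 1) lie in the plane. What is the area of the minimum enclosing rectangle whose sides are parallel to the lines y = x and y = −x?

136

In coordinates u = x + y, v = x − y the rectangle is axis-aligned; the map (x,y)→(u,v) scales areas by 2.
u-values: -1, -6, 10, 4; range = 10 − (-6) = 16.
v-values: -13, 4, -2, 2; range = 4 − (-13) = 17.
Area = (16 × 17) / 2 = 136.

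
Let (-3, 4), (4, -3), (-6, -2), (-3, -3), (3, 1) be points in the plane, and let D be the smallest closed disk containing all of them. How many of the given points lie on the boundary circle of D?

A smallest enclosing disk is always determined by at most three of the input points on its boundary.
The minimum enclosing circle is determined by three boundary points: (-3, 4), (4, -3), (-6, -2).
Their circumcentre is (-5/6, -5/6) with r² = 505/18.
The farthest remaining point (3, 1) is at distance² 325/18 ≤ 505/18.
The points at distance exactly r from the centre are (-3, 4), (4, -3), (-6, -2) — 3 points.

3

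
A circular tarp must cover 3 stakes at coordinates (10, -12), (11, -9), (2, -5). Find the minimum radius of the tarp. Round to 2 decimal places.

Call the three points A, B, C in the order given.
Side lengths²: AB² = 10, AC² = 113, BC² = 97.
Since AC² = 113 ≥ 97 + 10 = 107, the angle opposite AC is not acute, so the smallest enclosing circle has AC as diameter.
Centre = midpoint of AC = (6, -8.5), r² = 113/4 = 28.25.
r = √(28.25) ≈ 5.32.

5.32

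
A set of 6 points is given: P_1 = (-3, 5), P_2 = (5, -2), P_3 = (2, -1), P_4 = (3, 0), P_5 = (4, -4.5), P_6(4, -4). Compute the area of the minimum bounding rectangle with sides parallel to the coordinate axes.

x ranges over [-3, 5], width 8.
y ranges over [-4.5, 5], height 9.5.
Area = 8 × 9.5 = 76.

76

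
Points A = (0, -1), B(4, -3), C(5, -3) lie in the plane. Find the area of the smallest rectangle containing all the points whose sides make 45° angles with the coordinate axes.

10.5

In coordinates u = x + y, v = x − y the rectangle is axis-aligned; the map (x,y)→(u,v) scales areas by 2.
u-values: -1, 1, 2; range = 2 − (-1) = 3.
v-values: 1, 7, 8; range = 8 − 1 = 7.
Area = (3 × 7) / 2 = 10.5.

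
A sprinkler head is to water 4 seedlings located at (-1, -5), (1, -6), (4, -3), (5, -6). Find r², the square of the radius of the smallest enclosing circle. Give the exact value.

5365/578

By Welzl's lemma the MEC is supported by two points (diametrically opposite) or three points (on a circumcircle).
The minimum enclosing circle is determined by three boundary points: (-1, -5), (4, -3), (5, -6).
Their circumcentre is (69/34, -181/34) with r² = 5365/578.
The farthest remaining point (1, -6) is at distance² 877/578 ≤ 5365/578.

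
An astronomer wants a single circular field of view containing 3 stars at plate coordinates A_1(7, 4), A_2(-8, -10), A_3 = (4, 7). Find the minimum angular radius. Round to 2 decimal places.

Side lengths²: A_1A_2² = 421, A_1A_3² = 18, A_2A_3² = 433.
Since A_2A_3² = 433 < 421 + 18 = 439, the triangle is acute, so the smallest enclosing circle is the circumcircle.
Circumcentre = (-99/58, -99/58), r² = 182293/1682.
r = √(182293/1682) ≈ 10.41.

10.41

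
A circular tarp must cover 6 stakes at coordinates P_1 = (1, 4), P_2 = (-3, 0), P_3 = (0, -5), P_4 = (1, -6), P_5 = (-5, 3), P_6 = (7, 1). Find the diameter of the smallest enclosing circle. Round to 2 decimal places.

12.64

The minimum enclosing circle of a finite set is fixed by two of the points (as a diameter) or three (as a circumcircle).
The minimum enclosing circle is determined by three boundary points: P_4, P_5, P_6.
Their circumcentre is (0.71875, 0.3125) with r² = 39.9267578125.
The farthest remaining point P_3 is at distance² 28.7392578125 ≤ 39.9267578125.
Diameter = 2r = 2√(39.9267578125) ≈ 12.64.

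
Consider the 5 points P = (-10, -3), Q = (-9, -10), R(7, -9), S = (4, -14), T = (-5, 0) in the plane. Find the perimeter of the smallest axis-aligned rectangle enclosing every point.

62

Width = max x − min x = 7 − (-10) = 17.
Height = max y − min y = 0 − (-14) = 14.
Perimeter = 2(17 + 14) = 62.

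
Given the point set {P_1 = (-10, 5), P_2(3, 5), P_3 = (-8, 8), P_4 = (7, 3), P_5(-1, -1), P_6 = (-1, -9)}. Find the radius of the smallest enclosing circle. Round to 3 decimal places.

The minimum enclosing circle is determined by three boundary points: P_3, P_4, P_6.
Their circumcentre is (-24/11, 5/11) with r² = 10985/121.
The farthest remaining point P_1 is at distance² 9896/121 ≤ 10985/121.
r = √(10985/121) ≈ 9.528.

9.528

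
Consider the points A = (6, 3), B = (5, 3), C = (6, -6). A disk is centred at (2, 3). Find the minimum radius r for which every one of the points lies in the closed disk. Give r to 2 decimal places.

The required radius is the distance from (2, 3) to the farthest point.
Squared distances: 16, 9, 97.
Maximum is 97, attained at C.
r = √97 ≈ 9.85.

9.85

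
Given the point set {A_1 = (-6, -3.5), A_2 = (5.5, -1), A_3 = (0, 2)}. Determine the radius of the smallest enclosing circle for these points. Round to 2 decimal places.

Side lengths²: A_1A_2² = 138.5, A_1A_3² = 66.25, A_2A_3² = 39.25.
Since A_1A_2² = 138.5 ≥ 66.25 + 39.25 = 105.5, the angle opposite A_1A_2 is not acute, so the smallest enclosing circle has A_1A_2 as diameter.
Centre = midpoint of A_1A_2 = (-0.25, -2.25), r² = 138.5/4 = 34.625.
r = √(34.625) ≈ 5.88.

5.88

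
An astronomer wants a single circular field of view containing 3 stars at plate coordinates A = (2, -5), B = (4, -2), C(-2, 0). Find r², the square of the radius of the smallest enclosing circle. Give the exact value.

Side lengths²: AB² = 13, AC² = 41, BC² = 40.
Since AC² = 41 < 40 + 13 = 53, the triangle is acute, so the smallest enclosing circle is the circumcircle.
Circumcentre = (15/22, -43/22), r² = 2665/242.

2665/242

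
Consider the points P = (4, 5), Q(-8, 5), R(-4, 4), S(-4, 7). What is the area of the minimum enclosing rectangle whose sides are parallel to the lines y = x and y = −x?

72

In coordinates u = x + y, v = x − y the rectangle is axis-aligned; the map (x,y)→(u,v) scales areas by 2.
u-values: 9, -3, 0, 3; range = 9 − (-3) = 12.
v-values: -1, -13, -8, -11; range = -1 − (-13) = 12.
Area = (12 × 12) / 2 = 72.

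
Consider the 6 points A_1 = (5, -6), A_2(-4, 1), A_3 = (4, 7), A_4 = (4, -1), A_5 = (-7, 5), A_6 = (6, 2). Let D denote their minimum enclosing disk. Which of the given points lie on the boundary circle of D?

A_1, A_3, A_5

A smallest enclosing disk is always determined by at most three of the input points on its boundary.
The minimum enclosing circle is determined by three boundary points: A_1, A_3, A_5.
Their circumcentre is (-25/58, 7/58) with r² = 112625/1682.
The farthest remaining point A_6 is at distance² 75505/1682 ≤ 112625/1682.
The points at distance exactly r from the centre are A_1, A_3, A_5 — 3 points.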